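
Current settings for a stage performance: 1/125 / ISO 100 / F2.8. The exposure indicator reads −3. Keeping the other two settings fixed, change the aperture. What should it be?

Underexposed by 3 stops → need 3 stops brighter.
Aperture: f/2.8 → f/2 → f/1.4 → f/1.0.

f/1.0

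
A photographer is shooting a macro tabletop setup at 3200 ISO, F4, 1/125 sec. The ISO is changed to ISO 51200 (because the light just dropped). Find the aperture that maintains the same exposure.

ISO: 3200 → 6400 → 12800 → 25600 → 51200 — 4 stops higher (brighter).
Need 4 stops darker from the aperture: f/4 → f/5.6 → f/8 → f/11 → f/16.

f/16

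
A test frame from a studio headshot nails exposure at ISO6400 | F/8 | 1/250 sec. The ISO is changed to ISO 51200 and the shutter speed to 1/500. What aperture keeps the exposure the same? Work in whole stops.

f/16

ISO: 6400 → 12800 → 25600 → 51200 — 3 stops raised (brighter).
Shutter speed: 1/250 → 1/500 — 1 stop shorter (darker).
Net change so far: 2 stops brighter. Offset with the aperture: f/8 → f/11 → f/16.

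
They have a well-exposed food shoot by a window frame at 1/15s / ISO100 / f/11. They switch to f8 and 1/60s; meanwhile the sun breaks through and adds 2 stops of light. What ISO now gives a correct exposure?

Scene light: 2 stops brighter.
Aperture: f/11 → f/8 — 1 stop opened up (brighter).
Shutter speed: 1/15 → 1/30 → 1/60 — 2 stops faster (darker).
Net so far: 1 stop brighter. ISO: 100 → 50.

ISO 50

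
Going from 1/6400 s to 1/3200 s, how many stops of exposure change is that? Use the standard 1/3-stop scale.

1/6400 → 1/5000 → 1/4000 → 1/3200 — count the steps: 3 third-stops = 1 stop.

1 stop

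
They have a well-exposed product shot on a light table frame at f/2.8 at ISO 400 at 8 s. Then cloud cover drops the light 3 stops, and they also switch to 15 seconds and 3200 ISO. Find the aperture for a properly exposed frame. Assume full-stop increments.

Scene light: 3 stops darker.
Shutter speed: 8 → 15 — 1 stop longer (brighter).
ISO: 400 → 800 → 1600 → 3200 — 3 stops higher (brighter).
Net so far: 1 stop brighter. Aperture: f/2.8 → f/4.

f/4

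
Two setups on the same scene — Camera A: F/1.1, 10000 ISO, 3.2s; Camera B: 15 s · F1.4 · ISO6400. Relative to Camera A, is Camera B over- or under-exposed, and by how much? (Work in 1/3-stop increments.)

Aperture: f/1.1 → f/1.2 → f/1.4 — 2/3 stop stopped down (darker).
Shutter speed: 3.2 → 4 → 5 → 6 → 8 → 10 → 13 → 15 — 2 1/3 stops longer (brighter).
ISO: 10000 → 8000 → 6400 — 2/3 stop dropped (darker).
Net: −2/3 +2 1/3 −2/3 = +1 stop.

1 stop brighter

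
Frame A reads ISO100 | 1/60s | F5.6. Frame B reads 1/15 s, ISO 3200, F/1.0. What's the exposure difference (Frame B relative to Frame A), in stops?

12 stops brighter

Aperture: f/5.6 → f/4 → f/2.8 → f/2 → f/1.4 → f/1.0 — 5 stops wider (brighter).
Shutter speed: 1/60 → 1/30 → 1/15 — 2 stops slower (brighter).
ISO: 100 → 200 → 400 → 800 → 1600 → 3200 — 5 stops higher (brighter).
Net: +5 +2 +5 = +12 stops.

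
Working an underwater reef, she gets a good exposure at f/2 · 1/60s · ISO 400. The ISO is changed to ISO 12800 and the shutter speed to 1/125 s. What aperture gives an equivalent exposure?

ISO: 400 → 800 → 1600 → 3200 → 6400 → 12800 — 5 stops raised (brighter).
Shutter speed: 1/60 → 1/125 — 1 stop faster (darker).
Net change so far: 4 stops brighter. Offset with the aperture: f/2 → f/2.8 → f/4 → f/5.6 → f/8.

f/8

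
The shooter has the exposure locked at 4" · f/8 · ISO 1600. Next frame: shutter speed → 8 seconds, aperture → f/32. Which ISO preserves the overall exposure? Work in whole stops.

ISO 12800

Shutter speed: 4 → 8 — 1 stop longer (brighter).
Aperture: f/8 → f/11 → f/16 → f/22 → f/32 — 4 stops stopped down (darker).
Net change so far: 3 stops darker. Offset with the ISO: 1600 → 3200 → 6400 → 12800.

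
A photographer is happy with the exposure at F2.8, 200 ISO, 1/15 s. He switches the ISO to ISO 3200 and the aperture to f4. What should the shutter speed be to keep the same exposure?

ISO: 200 → 400 → 800 → 1600 → 3200 — 4 stops raised (brighter).
Aperture: f/2.8 → f/4 — 1 stop stopped down (darker).
Net change so far: 3 stops brighter. Offset with the shutter speed: 1/15 → 1/30 → 1/60 → 1/125.

1/125s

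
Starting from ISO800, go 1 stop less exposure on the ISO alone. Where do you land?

ISO 400

ISO: 800 → 400 — 1 stop lower (darker).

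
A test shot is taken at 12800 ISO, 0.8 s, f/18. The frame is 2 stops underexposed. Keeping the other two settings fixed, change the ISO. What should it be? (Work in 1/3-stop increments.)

Underexposed by 2 stops → need 2 stops brighter.
ISO: 12800 → 16000 → 20000 → 25600 → 32000 → 40000 → 51200.

ISO 51200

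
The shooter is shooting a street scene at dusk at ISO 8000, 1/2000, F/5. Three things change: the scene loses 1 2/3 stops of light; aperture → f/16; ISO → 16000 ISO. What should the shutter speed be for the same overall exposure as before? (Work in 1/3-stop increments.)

Scene light: 1 2/3 stops darker.
Aperture: f/5 → f/5.6 → f/6.3 → f/7.1 → f/8 → f/9 → f/10 → f/11 → f/13 → f/14 → f/16 — 3 1/3 stops smaller aperture (darker).
ISO: 8000 → 10000 → 12800 → 16000 — 1 stop higher (brighter).
Net so far: 4 stops darker. Shutter speed: 1/2000 → 1/1600 → 1/1250 → 1/1000 → 1/800 → 1/640 → 1/500 → 1/400 → 1/320 → 1/250 → 1/200 → 1/160 → 1/125.

1/125s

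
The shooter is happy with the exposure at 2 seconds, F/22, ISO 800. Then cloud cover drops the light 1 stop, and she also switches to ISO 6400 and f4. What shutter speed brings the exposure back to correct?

1/60s

Scene light: 1 stop darker.
ISO: 800 → 1600 → 3200 → 6400 — 3 stops raised (brighter).
Aperture: f/22 → f/16 → f/11 → f/8 → f/5.6 → f/4 — 5 stops larger aperture (brighter).
Net so far: 7 stops brighter. Shutter speed: 2 → 1 → 1/2 → 1/4 → 1/8 → 1/15 → 1/30 → 1/60.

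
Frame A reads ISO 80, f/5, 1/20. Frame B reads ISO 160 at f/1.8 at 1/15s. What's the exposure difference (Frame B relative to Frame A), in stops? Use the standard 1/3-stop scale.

Aperture: f/5 → f/4.5 → f/4 → f/3.5 → f/3.2 → f/2.8 → f/2.5 → f/2.2 → f/2 → f/1.8 — 3 stops opened up (brighter).
Shutter speed: 1/20 → 1/15 — 1/3 stop slower (brighter).
ISO: 80 → 100 → 125 → 160 — 1 stop higher (brighter).
Net: +3 +1/3 +1 = +4 1/3 stops.

4 1/3 stops brighter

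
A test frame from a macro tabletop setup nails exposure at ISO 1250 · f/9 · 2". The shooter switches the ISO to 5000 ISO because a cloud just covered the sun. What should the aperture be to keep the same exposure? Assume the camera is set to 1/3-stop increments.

f/18

ISO: 1250 → 1600 → 2000 → 2500 → 3200 → 4000 → 5000 — 2 stops higher (brighter).
Need 2 stops darker from the aperture: f/9 → f/10 → f/11 → f/13 → f/14 → f/16 → f/18.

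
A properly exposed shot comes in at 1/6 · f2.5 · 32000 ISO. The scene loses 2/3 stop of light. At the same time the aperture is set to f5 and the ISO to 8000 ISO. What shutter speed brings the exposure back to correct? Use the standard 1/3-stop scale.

Scene light: 2/3 stop darker.
Aperture: f/2.5 → f/2.8 → f/3.2 → f/3.5 → f/4 → f/4.5 → f/5 — 2 stops stopped down (darker).
ISO: 32000 → 25600 → 20000 → 16000 → 12800 → 10000 → 8000 — 2 stops dropped (darker).
Net so far: 4 2/3 stops darker. Shutter speed: 1/6 → 1/5 → 1/4 → 0.3 → 0.4 → 0.5 → 0.6 → 0.8 → 1 → 1.3 → 1.6 → 2 → 2.5 → 3.2 → 4.

4 s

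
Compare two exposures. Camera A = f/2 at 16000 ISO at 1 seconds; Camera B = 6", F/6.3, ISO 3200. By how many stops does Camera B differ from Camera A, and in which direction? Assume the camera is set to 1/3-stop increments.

Aperture: f/2 → f/2.2 → f/2.5 → f/2.8 → f/3.2 → f/3.5 → f/4 → f/4.5 → f/5 → f/5.6 → f/6.3 — 3 1/3 stops smaller aperture (darker).
Shutter speed: 1 → 1.3 → 1.6 → 2 → 2.5 → 3.2 → 4 → 5 → 6 — 2 2/3 stops slower (brighter).
ISO: 16000 → 12800 → 10000 → 8000 → 6400 → 5000 → 4000 → 3200 — 2 1/3 stops lower (darker).
Net: −3 1/3 +2 2/3 −2 1/3 = −3 stops.

3 stops darker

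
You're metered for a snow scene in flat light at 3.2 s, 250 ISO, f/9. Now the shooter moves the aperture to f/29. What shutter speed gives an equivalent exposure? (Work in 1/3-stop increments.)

30 s

Aperture: f/9 → f/10 → f/11 → f/13 → f/14 → f/16 → f/18 → f/20 → f/22 → f/25 → f/29 — 3 1/3 stops smaller aperture (darker).
Need 3 1/3 stops brighter from the shutter speed: 3.2 → 4 → 5 → 6 → 8 → 10 → 13 → 15 → 20 → 25 → 30.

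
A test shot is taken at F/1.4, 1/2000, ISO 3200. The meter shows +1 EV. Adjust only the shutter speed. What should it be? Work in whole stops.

1/4000s

Overexposed by 1 stop → need 1 stop darker.
Shutter speed: 1/2000 → 1/4000.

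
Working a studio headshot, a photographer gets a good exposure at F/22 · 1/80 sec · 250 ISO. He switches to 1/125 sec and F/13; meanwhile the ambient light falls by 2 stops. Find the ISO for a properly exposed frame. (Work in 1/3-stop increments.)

Scene light: 2 stops darker.
Shutter speed: 1/80 → 1/100 → 1/125 — 2/3 stop faster (darker).
Aperture: f/22 → f/20 → f/18 → f/16 → f/14 → f/13 — 1 2/3 stops larger aperture (brighter).
Net so far: 1 stop darker. ISO: 250 → 320 → 400 → 500.

ISO 500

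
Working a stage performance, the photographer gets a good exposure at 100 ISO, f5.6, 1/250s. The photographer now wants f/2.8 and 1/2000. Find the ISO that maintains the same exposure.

ISO 200

Aperture: f/5.6 → f/4 → f/2.8 — 2 stops wider (brighter).
Shutter speed: 1/250 → 1/500 → 1/1000 → 1/2000 — 3 stops faster (darker).
Net change so far: 1 stop darker. Offset with the ISO: 100 → 200.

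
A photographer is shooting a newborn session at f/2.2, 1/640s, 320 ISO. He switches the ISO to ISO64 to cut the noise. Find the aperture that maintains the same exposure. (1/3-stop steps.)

ISO: 320 → 250 → 200 → 160 → 125 → 100 → 80 → 64 — 2 1/3 stops lower (darker).
Need 2 1/3 stops brighter from the aperture: f/2.2 → f/2 → f/1.8 → f/1.6 → f/1.4 → f/1.2 → f/1.1 → f/1.0.

f/1.0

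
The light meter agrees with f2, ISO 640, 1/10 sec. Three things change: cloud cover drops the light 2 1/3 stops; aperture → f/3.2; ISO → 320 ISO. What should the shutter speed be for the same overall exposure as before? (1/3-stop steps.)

Scene light: 2 1/3 stops darker.
Aperture: f/2 → f/2.2 → f/2.5 → f/2.8 → f/3.2 — 1 1/3 stops stopped down (darker).
ISO: 640 → 500 → 400 → 320 — 1 stop lower (darker).
Net so far: 4 2/3 stops darker. Shutter speed: 1/10 → 1/8 → 1/6 → 1/5 → 1/4 → 0.3 → 0.4 → 0.5 → 0.6 → 0.8 → 1 → 1.3 → 1.6 → 2 → 2.5.

2.5 s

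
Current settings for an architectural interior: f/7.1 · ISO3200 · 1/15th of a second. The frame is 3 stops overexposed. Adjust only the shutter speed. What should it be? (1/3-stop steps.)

1/125s

Overexposed by 3 stops → need 3 stops darker.
Shutter speed: 1/15 → 1/20 → 1/25 → 1/30 → 1/40 → 1/50 → 1/60 → 1/80 → 1/100 → 1/125.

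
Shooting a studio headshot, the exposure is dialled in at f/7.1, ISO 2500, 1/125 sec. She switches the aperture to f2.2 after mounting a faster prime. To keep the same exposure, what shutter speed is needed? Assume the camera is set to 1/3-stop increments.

1/1250s

Aperture: f/7.1 → f/6.3 → f/5.6 → f/5 → f/4.5 → f/4 → f/3.5 → f/3.2 → f/2.8 → f/2.5 → f/2.2 — 3 1/3 stops wider (brighter).
Need 3 1/3 stops darker from the shutter speed: 1/125 → 1/160 → 1/200 → 1/250 → 1/320 → 1/400 → 1/500 → 1/640 → 1/800 → 1/1000 → 1/1250.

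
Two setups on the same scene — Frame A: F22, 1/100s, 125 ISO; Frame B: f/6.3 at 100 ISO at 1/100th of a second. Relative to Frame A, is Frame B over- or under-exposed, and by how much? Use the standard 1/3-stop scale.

3 1/3 stops brighter

Aperture: f/22 → f/20 → f/18 → f/16 → f/14 → f/13 → f/11 → f/10 → f/9 → f/8 → f/7.1 → f/6.3 — 3 2/3 stops larger aperture (brighter).
Shutter speed: unchanged.
ISO: 125 → 100 — 1/3 stop lower (darker).
Net: +3 2/3 −1/3 = +3 1/3 stops.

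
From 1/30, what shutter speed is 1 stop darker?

Shutter speed: 1/30 → 1/60 — 1 stop shorter (darker).

1/60s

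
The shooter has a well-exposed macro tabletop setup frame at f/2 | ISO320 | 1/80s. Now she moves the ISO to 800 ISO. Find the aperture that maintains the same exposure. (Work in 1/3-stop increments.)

ISO: 320 → 400 → 500 → 640 → 800 — 1 1/3 stops raised (brighter).
Need 1 1/3 stops darker from the aperture: f/2 → f/2.2 → f/2.5 → f/2.8 → f/3.2.

f/3.2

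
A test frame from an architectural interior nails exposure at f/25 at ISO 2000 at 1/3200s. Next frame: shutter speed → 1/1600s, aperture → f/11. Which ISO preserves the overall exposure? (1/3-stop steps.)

Shutter speed: 1/3200 → 1/2500 → 1/2000 → 1/1600 — 1 stop slower (brighter).
Aperture: f/25 → f/22 → f/20 → f/18 → f/16 → f/14 → f/13 → f/11 — 2 1/3 stops opened up (brighter).
Net change so far: 3 1/3 stops brighter. Offset with the ISO: 2000 → 1600 → 1250 → 1000 → 800 → 640 → 500 → 400 → 320 → 250 → 200.

ISO 200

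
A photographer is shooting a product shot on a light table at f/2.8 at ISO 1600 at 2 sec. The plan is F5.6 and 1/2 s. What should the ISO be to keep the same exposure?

Aperture: f/2.8 → f/4 → f/5.6 — 2 stops smaller aperture (darker).
Shutter speed: 2 → 1 → 1/2 — 2 stops shorter (darker).
Net change so far: 4 stops darker. Offset with the ISO: 1600 → 3200 → 6400 → 12800 → 25600.

ISO 25600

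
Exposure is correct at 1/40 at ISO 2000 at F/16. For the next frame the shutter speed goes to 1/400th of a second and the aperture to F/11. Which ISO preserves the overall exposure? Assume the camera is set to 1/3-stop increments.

Shutter speed: 1/40 → 1/50 → 1/60 → 1/80 → 1/100 → 1/125 → 1/160 → 1/200 → 1/250 → 1/320 → 1/400 — 3 1/3 stops shorter (darker).
Aperture: f/16 → f/14 → f/13 → f/11 — 1 stop opened up (brighter).
Net change so far: 2 1/3 stops darker. Offset with the ISO: 2000 → 2500 → 3200 → 4000 → 5000 → 6400 → 8000 → 10000.

ISO 10000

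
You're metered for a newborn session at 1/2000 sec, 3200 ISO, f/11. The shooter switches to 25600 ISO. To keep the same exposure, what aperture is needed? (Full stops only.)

ISO: 3200 → 6400 → 12800 → 25600 — 3 stops higher (brighter).
Need 3 stops darker from the aperture: f/11 → f/16 → f/22 → f/32.

f/32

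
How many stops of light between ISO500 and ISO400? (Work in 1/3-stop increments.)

1/3 stop

500 → 400 — count the steps: 1 third-stops = 1/3 stop.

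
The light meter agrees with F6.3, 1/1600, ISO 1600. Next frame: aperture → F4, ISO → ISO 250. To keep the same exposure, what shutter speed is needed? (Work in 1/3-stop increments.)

1/640s

Aperture: f/6.3 → f/5.6 → f/5 → f/4.5 → f/4 — 1 1/3 stops opened up (brighter).
ISO: 1600 → 1250 → 1000 → 800 → 640 → 500 → 400 → 320 → 250 — 2 2/3 stops lower (darker).
Net change so far: 1 1/3 stops darker. Offset with the shutter speed: 1/1600 → 1/1250 → 1/1000 → 1/800 → 1/640.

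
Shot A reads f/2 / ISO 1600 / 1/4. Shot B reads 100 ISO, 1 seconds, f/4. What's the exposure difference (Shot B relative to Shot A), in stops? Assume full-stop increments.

Aperture: f/2 → f/2.8 → f/4 — 2 stops smaller aperture (darker).
Shutter speed: 1/4 → 1/2 → 1 — 2 stops longer (brighter).
ISO: 1600 → 800 → 400 → 200 → 100 — 4 stops lower (darker).
Net: −2 +2 −4 = −4 stops.

4 stops darker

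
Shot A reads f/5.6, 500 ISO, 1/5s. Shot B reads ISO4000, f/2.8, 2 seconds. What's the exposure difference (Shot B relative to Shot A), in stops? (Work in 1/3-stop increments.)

8 1/3 stops brighter

Aperture: f/5.6 → f/5 → f/4.5 → f/4 → f/3.5 → f/3.2 → f/2.8 — 2 stops wider (brighter).
Shutter speed: 1/5 → 1/4 → 0.3 → 0.4 → 0.5 → 0.6 → 0.8 → 1 → 1.3 → 1.6 → 2 — 3 1/3 stops longer (brighter).
ISO: 500 → 640 → 800 → 1000 → 1250 → 1600 → 2000 → 2500 → 3200 → 4000 — 3 stops raised (brighter).
Net: +2 +3 1/3 +3 = +8 1/3 stops.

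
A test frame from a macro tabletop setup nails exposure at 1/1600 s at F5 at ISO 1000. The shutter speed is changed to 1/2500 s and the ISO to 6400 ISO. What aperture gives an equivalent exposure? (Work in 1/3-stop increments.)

Shutter speed: 1/1600 → 1/2000 → 1/2500 — 2/3 stop faster (darker).
ISO: 1000 → 1250 → 1600 → 2000 → 2500 → 3200 → 4000 → 5000 → 6400 — 2 2/3 stops raised (brighter).
Net change so far: 2 stops brighter. Offset with the aperture: f/5 → f/5.6 → f/6.3 → f/7.1 → f/8 → f/9 → f/10.

f/10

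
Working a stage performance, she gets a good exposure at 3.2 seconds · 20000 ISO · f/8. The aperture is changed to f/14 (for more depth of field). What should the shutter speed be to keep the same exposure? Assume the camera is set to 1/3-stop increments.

10 s

Aperture: f/8 → f/9 → f/10 → f/11 → f/13 → f/14 — 1 2/3 stops smaller aperture (darker).
Need 1 2/3 stops brighter from the shutter speed: 3.2 → 4 → 5 → 6 → 8 → 10.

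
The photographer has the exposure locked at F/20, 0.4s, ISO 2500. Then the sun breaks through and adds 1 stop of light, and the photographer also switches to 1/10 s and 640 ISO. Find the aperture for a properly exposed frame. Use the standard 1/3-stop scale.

f/7.1

Scene light: 1 stop brighter.
Shutter speed: 0.4 → 0.3 → 1/4 → 1/5 → 1/6 → 1/8 → 1/10 — 2 stops faster (darker).
ISO: 2500 → 2000 → 1600 → 1250 → 1000 → 800 → 640 — 2 stops lower (darker).
Net so far: 3 stops darker. Aperture: f/20 → f/18 → f/16 → f/14 → f/13 → f/11 → f/10 → f/9 → f/8 → f/7.1.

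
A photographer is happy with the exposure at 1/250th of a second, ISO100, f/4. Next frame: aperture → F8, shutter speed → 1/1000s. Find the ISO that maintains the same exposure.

ISO 1600

Aperture: f/4 → f/5.6 → f/8 — 2 stops narrower (darker).
Shutter speed: 1/250 → 1/500 → 1/1000 — 2 stops shorter (darker).
Net change so far: 4 stops darker. Offset with the ISO: 100 → 200 → 400 → 800 → 1600.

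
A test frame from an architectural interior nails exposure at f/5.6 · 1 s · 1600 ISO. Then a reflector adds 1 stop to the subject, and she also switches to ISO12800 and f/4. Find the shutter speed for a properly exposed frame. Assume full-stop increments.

Scene light: 1 stop brighter.
ISO: 1600 → 3200 → 6400 → 12800 — 3 stops higher (brighter).
Aperture: f/5.6 → f/4 — 1 stop wider (brighter).
Net so far: 5 stops brighter. Shutter speed: 1 → 1/2 → 1/4 → 1/8 → 1/15 → 1/30.

1/30s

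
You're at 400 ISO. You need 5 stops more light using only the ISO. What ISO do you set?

ISO 12800

ISO: 400 → 800 → 1600 → 3200 → 6400 → 12800 — 5 stops raised (brighter).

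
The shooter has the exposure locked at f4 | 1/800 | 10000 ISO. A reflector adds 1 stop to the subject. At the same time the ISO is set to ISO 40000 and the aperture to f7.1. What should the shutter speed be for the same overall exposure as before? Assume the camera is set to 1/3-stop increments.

Scene light: 1 stop brighter.
ISO: 10000 → 12800 → 16000 → 20000 → 25600 → 32000 → 40000 — 2 stops raised (brighter).
Aperture: f/4 → f/4.5 → f/5 → f/5.6 → f/6.3 → f/7.1 — 1 2/3 stops narrower (darker).
Net so far: 1 1/3 stops brighter. Shutter speed: 1/800 → 1/1000 → 1/1250 → 1/1600 → 1/2000.

1/2000s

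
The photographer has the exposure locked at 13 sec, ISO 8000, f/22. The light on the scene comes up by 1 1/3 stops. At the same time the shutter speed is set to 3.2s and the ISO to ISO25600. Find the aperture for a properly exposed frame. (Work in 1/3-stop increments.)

f/32

Scene light: 1 1/3 stops brighter.
Shutter speed: 13 → 10 → 8 → 6 → 5 → 4 → 3.2 — 2 stops faster (darker).
ISO: 8000 → 10000 → 12800 → 16000 → 20000 → 25600 — 1 2/3 stops raised (brighter).
Net so far: 1 stop brighter. Aperture: f/22 → f/25 → f/29 → f/32.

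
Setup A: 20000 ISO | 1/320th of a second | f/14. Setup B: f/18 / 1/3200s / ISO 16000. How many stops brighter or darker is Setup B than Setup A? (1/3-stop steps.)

4 1/3 stops darker

Aperture: f/14 → f/16 → f/18 — 2/3 stop stopped down (darker).
Shutter speed: 1/320 → 1/400 → 1/500 → 1/640 → 1/800 → 1/1000 → 1/1250 → 1/1600 → 1/2000 → 1/2500 → 1/3200 — 3 1/3 stops faster (darker).
ISO: 20000 → 16000 — 1/3 stop lower (darker).
Net: −2/3 −3 1/3 −1/3 = −4 1/3 stops.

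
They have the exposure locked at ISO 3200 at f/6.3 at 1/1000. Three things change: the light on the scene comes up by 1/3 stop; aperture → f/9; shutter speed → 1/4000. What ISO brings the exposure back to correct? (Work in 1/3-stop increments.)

Scene light: 1/3 stop brighter.
Aperture: f/6.3 → f/7.1 → f/8 → f/9 — 1 stop smaller aperture (darker).
Shutter speed: 1/1000 → 1/1250 → 1/1600 → 1/2000 → 1/2500 → 1/3200 → 1/4000 — 2 stops faster (darker).
Net so far: 2 2/3 stops darker. ISO: 3200 → 4000 → 5000 → 6400 → 8000 → 10000 → 12800 → 16000 → 20000.

ISO 20000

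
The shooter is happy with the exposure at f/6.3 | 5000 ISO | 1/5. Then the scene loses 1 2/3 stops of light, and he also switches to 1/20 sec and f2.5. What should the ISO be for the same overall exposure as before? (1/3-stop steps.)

ISO 10000

Scene light: 1 2/3 stops darker.
Shutter speed: 1/5 → 1/6 → 1/8 → 1/10 → 1/13 → 1/15 → 1/20 — 2 stops faster (darker).
Aperture: f/6.3 → f/5.6 → f/5 → f/4.5 → f/4 → f/3.5 → f/3.2 → f/2.8 → f/2.5 — 2 2/3 stops opened up (brighter).
Net so far: 1 stop darker. ISO: 5000 → 6400 → 8000 → 10000.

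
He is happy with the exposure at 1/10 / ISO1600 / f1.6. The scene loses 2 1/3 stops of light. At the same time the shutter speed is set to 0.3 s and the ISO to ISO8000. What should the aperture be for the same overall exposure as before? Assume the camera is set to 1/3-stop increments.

f/2.8

Scene light: 2 1/3 stops darker.
Shutter speed: 1/10 → 1/8 → 1/6 → 1/5 → 1/4 → 0.3 — 1 2/3 stops slower (brighter).
ISO: 1600 → 2000 → 2500 → 3200 → 4000 → 5000 → 6400 → 8000 — 2 1/3 stops raised (brighter).
Net so far: 1 2/3 stops brighter. Aperture: f/1.6 → f/1.8 → f/2 → f/2.2 → f/2.5 → f/2.8.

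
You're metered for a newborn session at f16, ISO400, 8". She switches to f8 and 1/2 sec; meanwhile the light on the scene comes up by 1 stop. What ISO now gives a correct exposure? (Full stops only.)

Scene light: 1 stop brighter.
Aperture: f/16 → f/11 → f/8 — 2 stops larger aperture (brighter).
Shutter speed: 8 → 4 → 2 → 1 → 1/2 — 4 stops faster (darker).
Net so far: 1 stop darker. ISO: 400 → 800.

ISO 800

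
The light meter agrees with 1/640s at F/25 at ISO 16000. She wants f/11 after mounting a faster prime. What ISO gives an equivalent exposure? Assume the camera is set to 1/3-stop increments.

ISO 3200

Aperture: f/25 → f/22 → f/20 → f/18 → f/16 → f/14 → f/13 → f/11 — 2 1/3 stops wider (brighter).
Need 2 1/3 stops darker from the ISO: 16000 → 12800 → 10000 → 8000 → 6400 → 5000 → 4000 → 3200.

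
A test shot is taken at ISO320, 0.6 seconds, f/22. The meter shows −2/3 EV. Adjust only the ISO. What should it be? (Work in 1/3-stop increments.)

Underexposed by 2/3 stop → need 2/3 stop brighter.
ISO: 320 → 400 → 500.

ISO 500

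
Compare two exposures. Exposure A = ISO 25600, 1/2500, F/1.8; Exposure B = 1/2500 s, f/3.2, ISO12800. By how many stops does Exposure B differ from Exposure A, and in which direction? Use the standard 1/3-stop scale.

Aperture: f/1.8 → f/2 → f/2.2 → f/2.5 → f/2.8 → f/3.2 — 1 2/3 stops smaller aperture (darker).
Shutter speed: unchanged.
ISO: 25600 → 20000 → 16000 → 12800 — 1 stop lower (darker).
Net: −1 2/3 −1 = −2 2/3 stops.

2 2/3 stops darker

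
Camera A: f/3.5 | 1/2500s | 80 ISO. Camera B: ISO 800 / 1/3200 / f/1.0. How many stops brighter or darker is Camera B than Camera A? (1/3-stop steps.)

Aperture: f/3.5 → f/3.2 → f/2.8 → f/2.5 → f/2.2 → f/2 → f/1.8 → f/1.6 → f/1.4 → f/1.2 → f/1.1 → f/1.0 — 3 2/3 stops wider (brighter).
Shutter speed: 1/2500 → 1/3200 — 1/3 stop faster (darker).
ISO: 80 → 100 → 125 → 160 → 200 → 250 → 320 → 400 → 500 → 640 → 800 — 3 1/3 stops higher (brighter).
Net: +3 2/3 −1/3 +3 1/3 = +6 2/3 stops.

6 2/3 stops brighter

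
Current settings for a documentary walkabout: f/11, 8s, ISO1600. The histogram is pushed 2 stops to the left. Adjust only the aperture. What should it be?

Underexposed by 2 stops → need 2 stops brighter.
Aperture: f/11 → f/8 → f/5.6.

f/5.6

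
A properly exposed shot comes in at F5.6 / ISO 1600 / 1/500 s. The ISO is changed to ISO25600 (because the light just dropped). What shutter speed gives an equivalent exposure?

ISO: 1600 → 3200 → 6400 → 12800 → 25600 — 4 stops higher (brighter).
Need 4 stops darker from the shutter speed: 1/500 → 1/1000 → 1/2000 → 1/4000 → 1/8000.

1/8000s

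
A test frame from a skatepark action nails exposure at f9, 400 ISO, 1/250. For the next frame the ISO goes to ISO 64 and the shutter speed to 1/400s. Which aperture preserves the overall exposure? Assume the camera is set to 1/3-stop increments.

f/2.8

ISO: 400 → 320 → 250 → 200 → 160 → 125 → 100 → 80 → 64 — 2 2/3 stops lower (darker).
Shutter speed: 1/250 → 1/320 → 1/400 — 2/3 stop faster (darker).
Net change so far: 3 1/3 stops darker. Offset with the aperture: f/9 → f/8 → f/7.1 → f/6.3 → f/5.6 → f/5 → f/4.5 → f/4 → f/3.5 → f/3.2 → f/2.8.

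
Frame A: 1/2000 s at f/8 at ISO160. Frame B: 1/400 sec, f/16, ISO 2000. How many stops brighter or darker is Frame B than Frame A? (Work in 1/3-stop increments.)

4 stops brighter

Aperture: f/8 → f/9 → f/10 → f/11 → f/13 → f/14 → f/16 — 2 stops stopped down (darker).
Shutter speed: 1/2000 → 1/1600 → 1/1250 → 1/1000 → 1/800 → 1/640 → 1/500 → 1/400 — 2 1/3 stops slower (brighter).
ISO: 160 → 200 → 250 → 320 → 400 → 500 → 640 → 800 → 1000 → 1250 → 1600 → 2000 — 3 2/3 stops raised (brighter).
Net: −2 +2 1/3 +3 2/3 = +4 stops.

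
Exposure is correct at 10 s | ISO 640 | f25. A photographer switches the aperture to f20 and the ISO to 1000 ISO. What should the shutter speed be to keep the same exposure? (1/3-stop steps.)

Aperture: f/25 → f/22 → f/20 — 2/3 stop larger aperture (brighter).
ISO: 640 → 800 → 1000 — 2/3 stop higher (brighter).
Net change so far: 1 1/3 stops brighter. Offset with the shutter speed: 10 → 8 → 6 → 5 → 4.

4 s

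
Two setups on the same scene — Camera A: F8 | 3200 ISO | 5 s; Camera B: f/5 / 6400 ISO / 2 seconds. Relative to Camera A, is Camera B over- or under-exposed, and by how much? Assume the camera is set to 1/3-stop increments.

1 stop brighter

Aperture: f/8 → f/7.1 → f/6.3 → f/5.6 → f/5 — 1 1/3 stops wider (brighter).
Shutter speed: 5 → 4 → 3.2 → 2.5 → 2 — 1 1/3 stops shorter (darker).
ISO: 3200 → 4000 → 5000 → 6400 — 1 stop higher (brighter).
Net: +1 1/3 −1 1/3 +1 = +1 stop.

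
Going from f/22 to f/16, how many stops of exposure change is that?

1 stop

f/22 → f/16 — count the steps: 1 stop.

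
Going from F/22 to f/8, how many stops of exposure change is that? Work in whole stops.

f/22 → f/16 → f/11 → f/8 — count the steps: 3 stops.

3 stops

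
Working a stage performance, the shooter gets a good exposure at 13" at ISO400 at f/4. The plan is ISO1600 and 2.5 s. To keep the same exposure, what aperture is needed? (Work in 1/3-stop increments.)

ISO: 400 → 500 → 640 → 800 → 1000 → 1250 → 1600 — 2 stops higher (brighter).
Shutter speed: 13 → 10 → 8 → 6 → 5 → 4 → 3.2 → 2.5 — 2 1/3 stops shorter (darker).
Net change so far: 1/3 stop darker. Offset with the aperture: f/4 → f/3.5.

f/3.5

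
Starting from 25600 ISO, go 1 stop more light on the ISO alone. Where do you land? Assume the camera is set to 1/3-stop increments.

ISO: 25600 → 32000 → 40000 → 51200 — 1 stop raised (brighter).

ISO 51200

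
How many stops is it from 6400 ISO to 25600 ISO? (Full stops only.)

6400 → 12800 → 25600 — count the steps: 2 stops.

2 stops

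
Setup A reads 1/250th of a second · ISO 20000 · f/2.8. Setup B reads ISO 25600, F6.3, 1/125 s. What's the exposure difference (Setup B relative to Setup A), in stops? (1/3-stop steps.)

Aperture: f/2.8 → f/3.2 → f/3.5 → f/4 → f/4.5 → f/5 → f/5.6 → f/6.3 — 2 1/3 stops stopped down (darker).
Shutter speed: 1/250 → 1/200 → 1/160 → 1/125 — 1 stop longer (brighter).
ISO: 20000 → 25600 — 1/3 stop raised (brighter).
Net: −2 1/3 +1 +1/3 = −1 stop.

1 stop darker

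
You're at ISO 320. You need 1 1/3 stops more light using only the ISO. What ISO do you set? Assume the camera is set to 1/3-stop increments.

ISO 800

ISO: 320 → 400 → 500 → 640 → 800 — 1 1/3 stops raised (brighter).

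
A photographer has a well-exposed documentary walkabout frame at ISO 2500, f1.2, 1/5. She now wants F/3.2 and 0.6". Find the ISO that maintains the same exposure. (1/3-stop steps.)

Aperture: f/1.2 → f/1.4 → f/1.6 → f/1.8 → f/2 → f/2.2 → f/2.5 → f/2.8 → f/3.2 — 2 2/3 stops smaller aperture (darker).
Shutter speed: 1/5 → 1/4 → 0.3 → 0.4 → 0.5 → 0.6 — 1 2/3 stops slower (brighter).
Net change so far: 1 stop darker. Offset with the ISO: 2500 → 3200 → 4000 → 5000.

ISO 5000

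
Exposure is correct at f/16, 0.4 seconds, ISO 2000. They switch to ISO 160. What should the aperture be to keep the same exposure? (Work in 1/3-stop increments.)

ISO: 2000 → 1600 → 1250 → 1000 → 800 → 640 → 500 → 400 → 320 → 250 → 200 → 160 — 3 2/3 stops dropped (darker).
Need 3 2/3 stops brighter from the aperture: f/16 → f/14 → f/13 → f/11 → f/10 → f/9 → f/8 → f/7.1 → f/6.3 → f/5.6 → f/5 → f/4.5.

f/4.5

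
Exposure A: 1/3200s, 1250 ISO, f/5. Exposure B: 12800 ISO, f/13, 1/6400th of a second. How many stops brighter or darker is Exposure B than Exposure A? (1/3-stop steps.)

1/3 stop darker

Aperture: f/5 → f/5.6 → f/6.3 → f/7.1 → f/8 → f/9 → f/10 → f/11 → f/13 — 2 2/3 stops stopped down (darker).
Shutter speed: 1/3200 → 1/4000 → 1/5000 → 1/6400 — 1 stop faster (darker).
ISO: 1250 → 1600 → 2000 → 2500 → 3200 → 4000 → 5000 → 6400 → 8000 → 10000 → 12800 — 3 1/3 stops raised (brighter).
Net: −2 2/3 −1 +3 1/3 = −1/3 stops.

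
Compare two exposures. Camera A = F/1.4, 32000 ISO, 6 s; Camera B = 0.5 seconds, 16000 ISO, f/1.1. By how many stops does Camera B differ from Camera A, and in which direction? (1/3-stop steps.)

Aperture: f/1.4 → f/1.2 → f/1.1 — 2/3 stop larger aperture (brighter).
Shutter speed: 6 → 5 → 4 → 3.2 → 2.5 → 2 → 1.6 → 1.3 → 1 → 0.8 → 0.6 → 0.5 — 3 2/3 stops shorter (darker).
ISO: 32000 → 25600 → 20000 → 16000 — 1 stop dropped (darker).
Net: +2/3 −3 2/3 −1 = −4 stops.

4 stops darker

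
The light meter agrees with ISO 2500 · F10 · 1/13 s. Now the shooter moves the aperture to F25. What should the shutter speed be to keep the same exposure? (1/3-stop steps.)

Aperture: f/10 → f/11 → f/13 → f/14 → f/16 → f/18 → f/20 → f/22 → f/25 — 2 2/3 stops smaller aperture (darker).
Need 2 2/3 stops brighter from the shutter speed: 1/13 → 1/10 → 1/8 → 1/6 → 1/5 → 1/4 → 0.3 → 0.4 → 0.5.

0.5 s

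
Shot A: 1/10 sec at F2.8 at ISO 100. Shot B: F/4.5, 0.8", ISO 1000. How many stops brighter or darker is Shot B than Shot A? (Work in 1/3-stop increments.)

Aperture: f/2.8 → f/3.2 → f/3.5 → f/4 → f/4.5 — 1 1/3 stops narrower (darker).
Shutter speed: 1/10 → 1/8 → 1/6 → 1/5 → 1/4 → 0.3 → 0.4 → 0.5 → 0.6 → 0.8 — 3 stops slower (brighter).
ISO: 100 → 125 → 160 → 200 → 250 → 320 → 400 → 500 → 640 → 800 → 1000 — 3 1/3 stops higher (brighter).
Net: −1 1/3 +3 +3 1/3 = +5 stops.

5 stops brighter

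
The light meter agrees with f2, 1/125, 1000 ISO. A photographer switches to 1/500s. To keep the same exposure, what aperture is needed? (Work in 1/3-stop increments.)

Shutter speed: 1/125 → 1/160 → 1/200 → 1/250 → 1/320 → 1/400 → 1/500 — 2 stops shorter (darker).
Need 2 stops brighter from the aperture: f/2 → f/1.8 → f/1.6 → f/1.4 → f/1.2 → f/1.1 → f/1.0.

f/1.0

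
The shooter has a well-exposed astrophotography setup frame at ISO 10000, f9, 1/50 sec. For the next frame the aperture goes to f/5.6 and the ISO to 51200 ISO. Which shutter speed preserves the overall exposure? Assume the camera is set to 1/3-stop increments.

1/640s

Aperture: f/9 → f/8 → f/7.1 → f/6.3 → f/5.6 — 1 1/3 stops opened up (brighter).
ISO: 10000 → 12800 → 16000 → 20000 → 25600 → 32000 → 40000 → 51200 — 2 1/3 stops higher (brighter).
Net change so far: 3 2/3 stops brighter. Offset with the shutter speed: 1/50 → 1/60 → 1/80 → 1/100 → 1/125 → 1/160 → 1/200 → 1/250 → 1/320 → 1/400 → 1/500 → 1/640.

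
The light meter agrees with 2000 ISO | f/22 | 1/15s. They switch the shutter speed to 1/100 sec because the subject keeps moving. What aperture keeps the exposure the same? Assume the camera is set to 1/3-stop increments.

Shutter speed: 1/15 → 1/20 → 1/25 → 1/30 → 1/40 → 1/50 → 1/60 → 1/80 → 1/100 — 2 2/3 stops shorter (darker).
Need 2 2/3 stops brighter from the aperture: f/22 → f/20 → f/18 → f/16 → f/14 → f/13 → f/11 → f/10 → f/9.

f/9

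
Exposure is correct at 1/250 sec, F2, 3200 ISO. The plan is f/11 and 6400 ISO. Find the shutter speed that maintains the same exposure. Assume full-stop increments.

1/15s

Aperture: f/2 → f/2.8 → f/4 → f/5.6 → f/8 → f/11 — 5 stops smaller aperture (darker).
ISO: 3200 → 6400 — 1 stop higher (brighter).
Net change so far: 4 stops darker. Offset with the shutter speed: 1/250 → 1/125 → 1/60 → 1/30 → 1/15.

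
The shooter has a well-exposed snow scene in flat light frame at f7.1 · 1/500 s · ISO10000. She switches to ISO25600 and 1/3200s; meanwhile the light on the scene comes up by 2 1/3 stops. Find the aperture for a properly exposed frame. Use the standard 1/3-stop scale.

f/10

Scene light: 2 1/3 stops brighter.
ISO: 10000 → 12800 → 16000 → 20000 → 25600 — 1 1/3 stops higher (brighter).
Shutter speed: 1/500 → 1/640 → 1/800 → 1/1000 → 1/1250 → 1/1600 → 1/2000 → 1/2500 → 1/3200 — 2 2/3 stops faster (darker).
Net so far: 1 stop brighter. Aperture: f/7.1 → f/8 → f/9 → f/10.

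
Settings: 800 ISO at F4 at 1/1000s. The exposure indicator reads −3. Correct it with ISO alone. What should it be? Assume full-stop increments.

ISO 6400

Underexposed by 3 stops → need 3 stops brighter.
ISO: 800 → 1600 → 3200 → 6400.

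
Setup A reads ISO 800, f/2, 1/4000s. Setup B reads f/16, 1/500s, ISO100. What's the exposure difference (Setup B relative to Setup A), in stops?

Aperture: f/2 → f/2.8 → f/4 → f/5.6 → f/8 → f/11 → f/16 — 6 stops smaller aperture (darker).
Shutter speed: 1/4000 → 1/2000 → 1/1000 → 1/500 — 3 stops longer (brighter).
ISO: 800 → 400 → 200 → 100 — 3 stops dropped (darker).
Net: −6 +3 −3 = −6 stops.

6 stops darker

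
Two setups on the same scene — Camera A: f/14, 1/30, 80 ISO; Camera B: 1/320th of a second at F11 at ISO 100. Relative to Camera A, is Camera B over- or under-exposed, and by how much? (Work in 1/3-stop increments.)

2 1/3 stops darker

Aperture: f/14 → f/13 → f/11 — 2/3 stop opened up (brighter).
Shutter speed: 1/30 → 1/40 → 1/50 → 1/60 → 1/80 → 1/100 → 1/125 → 1/160 → 1/200 → 1/250 → 1/320 — 3 1/3 stops shorter (darker).
ISO: 80 → 100 — 1/3 stop raised (brighter).
Net: +2/3 −3 1/3 +1/3 = −2 1/3 stops.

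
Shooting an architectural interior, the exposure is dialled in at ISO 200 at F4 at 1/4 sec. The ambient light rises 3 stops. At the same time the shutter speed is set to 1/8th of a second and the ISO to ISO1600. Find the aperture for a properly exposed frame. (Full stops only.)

f/22

Scene light: 3 stops brighter.
Shutter speed: 1/4 → 1/8 — 1 stop shorter (darker).
ISO: 200 → 400 → 800 → 1600 — 3 stops higher (brighter).
Net so far: 5 stops brighter. Aperture: f/4 → f/5.6 → f/8 → f/11 → f/16 → f/22.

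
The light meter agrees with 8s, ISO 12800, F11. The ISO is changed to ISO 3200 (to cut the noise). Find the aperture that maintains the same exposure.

ISO: 12800 → 6400 → 3200 — 2 stops lower (darker).
Need 2 stops brighter from the aperture: f/11 → f/8 → f/5.6.

f/5.6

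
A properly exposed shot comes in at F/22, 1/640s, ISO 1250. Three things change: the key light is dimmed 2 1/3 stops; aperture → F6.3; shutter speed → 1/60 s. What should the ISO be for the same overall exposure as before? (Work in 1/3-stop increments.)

ISO 50

Scene light: 2 1/3 stops darker.
Aperture: f/22 → f/20 → f/18 → f/16 → f/14 → f/13 → f/11 → f/10 → f/9 → f/8 → f/7.1 → f/6.3 — 3 2/3 stops opened up (brighter).
Shutter speed: 1/640 → 1/500 → 1/400 → 1/320 → 1/250 → 1/200 → 1/160 → 1/125 → 1/100 → 1/80 → 1/60 — 3 1/3 stops slower (brighter).
Net so far: 4 2/3 stops brighter. ISO: 1250 → 1000 → 800 → 640 → 500 → 400 → 320 → 250 → 200 → 160 → 125 → 100 → 80 → 64 → 50.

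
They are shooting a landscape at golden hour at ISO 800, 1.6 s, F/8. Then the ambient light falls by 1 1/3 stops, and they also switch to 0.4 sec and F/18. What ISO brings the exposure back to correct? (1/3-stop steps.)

Scene light: 1 1/3 stops darker.
Shutter speed: 1.6 → 1.3 → 1 → 0.8 → 0.6 → 0.5 → 0.4 — 2 stops faster (darker).
Aperture: f/8 → f/9 → f/10 → f/11 → f/13 → f/14 → f/16 → f/18 — 2 1/3 stops smaller aperture (darker).
Net so far: 5 2/3 stops darker. ISO: 800 → 1000 → 1250 → 1600 → 2000 → 2500 → 3200 → 4000 → 5000 → 6400 → 8000 → 10000 → 12800 → 16000 → 20000 → 25600 → 32000 → 40000.

ISO 40000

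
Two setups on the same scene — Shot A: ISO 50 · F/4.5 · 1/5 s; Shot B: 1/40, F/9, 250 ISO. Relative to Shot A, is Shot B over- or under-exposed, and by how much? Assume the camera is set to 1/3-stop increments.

2 2/3 stops darker

Aperture: f/4.5 → f/5 → f/5.6 → f/6.3 → f/7.1 → f/8 → f/9 — 2 stops narrower (darker).
Shutter speed: 1/5 → 1/6 → 1/8 → 1/10 → 1/13 → 1/15 → 1/20 → 1/25 → 1/30 → 1/40 — 3 stops faster (darker).
ISO: 50 → 64 → 80 → 100 → 125 → 160 → 200 → 250 — 2 1/3 stops raised (brighter).
Net: −2 −3 +2 1/3 = −2 2/3 stops.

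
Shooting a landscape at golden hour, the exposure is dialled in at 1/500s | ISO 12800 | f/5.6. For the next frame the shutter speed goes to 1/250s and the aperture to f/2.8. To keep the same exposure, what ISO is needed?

Shutter speed: 1/500 → 1/250 — 1 stop slower (brighter).
Aperture: f/5.6 → f/4 → f/2.8 — 2 stops opened up (brighter).
Net change so far: 3 stops brighter. Offset with the ISO: 12800 → 6400 → 3200 → 1600.

ISO 1600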